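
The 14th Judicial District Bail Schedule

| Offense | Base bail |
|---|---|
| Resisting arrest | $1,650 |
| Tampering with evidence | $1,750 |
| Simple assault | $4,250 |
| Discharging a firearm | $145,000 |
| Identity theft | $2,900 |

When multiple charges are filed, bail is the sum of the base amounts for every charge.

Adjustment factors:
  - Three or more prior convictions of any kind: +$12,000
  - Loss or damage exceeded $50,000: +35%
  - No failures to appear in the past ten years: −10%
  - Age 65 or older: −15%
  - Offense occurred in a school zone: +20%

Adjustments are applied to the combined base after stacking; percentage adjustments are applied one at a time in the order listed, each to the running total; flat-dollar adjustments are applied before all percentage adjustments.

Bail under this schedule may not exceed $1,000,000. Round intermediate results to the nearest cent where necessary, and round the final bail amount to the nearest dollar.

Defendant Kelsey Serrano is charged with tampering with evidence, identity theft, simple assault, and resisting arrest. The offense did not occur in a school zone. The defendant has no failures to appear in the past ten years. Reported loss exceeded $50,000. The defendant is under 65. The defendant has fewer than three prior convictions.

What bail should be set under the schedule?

$12,818

Base amounts from the schedule: tampering with evidence $1,750; identity theft $2,900; simple assault $4,250; resisting arrest $1,650.
Stacking rule: sum of all bases. $1,750 + $2,900 + $4,250 + $1,650 = $10,550.
Loss or damage exceeded $50,000 (+35%): $10,550 × 1.35 = $14,242.50.
No failures to appear in the past ten years (−10%): $14,242.50 × 0.9 = $12,818.25.
$12,818.25 is within the $1,000,000 maximum.
Rounded to the nearest dollar: $12,818.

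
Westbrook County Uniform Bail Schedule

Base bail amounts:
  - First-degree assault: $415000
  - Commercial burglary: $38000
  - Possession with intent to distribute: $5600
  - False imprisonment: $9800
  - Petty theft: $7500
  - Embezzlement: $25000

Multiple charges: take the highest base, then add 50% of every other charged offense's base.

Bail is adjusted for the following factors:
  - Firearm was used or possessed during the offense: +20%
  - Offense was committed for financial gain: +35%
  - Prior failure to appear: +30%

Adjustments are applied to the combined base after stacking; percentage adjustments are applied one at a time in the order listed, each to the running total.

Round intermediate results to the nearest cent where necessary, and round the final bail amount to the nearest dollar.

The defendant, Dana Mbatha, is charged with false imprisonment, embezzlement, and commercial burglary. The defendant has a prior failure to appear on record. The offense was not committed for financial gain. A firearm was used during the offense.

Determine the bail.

Base amounts from the schedule: false imprisonment $9800; embezzlement $25000; commercial burglary $38000.
Stacking rule: highest base plus 50% of each additional charge. Highest is commercial burglary at $38000. Additional: $9800 × 50% = $4900; $25000 × 50% = $12500. Combined base = $38000 + $17400 = $55400.
Firearm was used or possessed during the offense (+20%): $55400 × 1.2 = $66480.
Prior failure to appear (+30%): $66480 × 1.3 = $86424.

$86424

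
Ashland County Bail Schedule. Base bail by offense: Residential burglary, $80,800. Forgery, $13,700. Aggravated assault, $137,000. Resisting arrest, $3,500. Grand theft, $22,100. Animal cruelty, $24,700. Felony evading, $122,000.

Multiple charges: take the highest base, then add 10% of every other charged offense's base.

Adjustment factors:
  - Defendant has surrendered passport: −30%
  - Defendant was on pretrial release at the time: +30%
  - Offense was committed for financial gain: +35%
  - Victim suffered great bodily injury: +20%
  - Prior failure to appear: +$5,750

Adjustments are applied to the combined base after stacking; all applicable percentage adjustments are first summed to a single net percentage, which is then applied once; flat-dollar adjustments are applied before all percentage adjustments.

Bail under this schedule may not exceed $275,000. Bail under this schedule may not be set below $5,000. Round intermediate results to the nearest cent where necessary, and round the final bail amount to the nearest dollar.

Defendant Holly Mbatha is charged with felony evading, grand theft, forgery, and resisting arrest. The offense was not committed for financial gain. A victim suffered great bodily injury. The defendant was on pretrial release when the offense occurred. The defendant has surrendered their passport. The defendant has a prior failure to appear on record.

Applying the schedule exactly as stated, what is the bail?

Base amounts from the schedule: felony evading $122,000; grand theft $22,100; forgery $13,700; resisting arrest $3,500.
Stacking rule: highest base plus 10% of each additional charge. Highest is felony evading at $122,000. Additional: $22,100 × 10% = $2,210; $13,700 × 10% = $1,370; $3,500 × 10% = $350. Combined base = $122,000 + $3,930 = $125,930.
Prior failure to appear (+$5,750 flat): $125,930 + $5,750 = $131,680.
Net percentage adjustment: −30% +30% +20% = +20%. $131,680 × 1.2 = $158,016.
$158,016 is within the $275,000 maximum.
$158,016 is at or above the $5,000 minimum.

$158,016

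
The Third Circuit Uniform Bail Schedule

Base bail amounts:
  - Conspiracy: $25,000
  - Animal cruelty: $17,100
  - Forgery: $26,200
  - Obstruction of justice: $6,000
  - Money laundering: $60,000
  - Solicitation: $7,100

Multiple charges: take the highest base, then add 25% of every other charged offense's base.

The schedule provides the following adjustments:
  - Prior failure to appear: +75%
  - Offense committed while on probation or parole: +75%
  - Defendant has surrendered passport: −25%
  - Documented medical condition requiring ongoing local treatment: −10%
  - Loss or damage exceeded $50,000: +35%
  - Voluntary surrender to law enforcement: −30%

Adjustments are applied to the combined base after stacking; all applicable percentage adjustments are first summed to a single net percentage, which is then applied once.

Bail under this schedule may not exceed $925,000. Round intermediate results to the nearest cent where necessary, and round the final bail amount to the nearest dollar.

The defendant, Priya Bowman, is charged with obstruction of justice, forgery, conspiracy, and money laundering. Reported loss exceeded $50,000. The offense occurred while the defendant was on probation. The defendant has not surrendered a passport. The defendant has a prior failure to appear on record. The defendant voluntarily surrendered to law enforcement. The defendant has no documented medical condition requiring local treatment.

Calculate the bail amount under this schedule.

$189,465

Base amounts from the schedule: obstruction of justice $6,000; forgery $26,200; conspiracy $25,000; money laundering $60,000.
Stacking rule: highest base plus 25% of each additional charge. Highest is money laundering at $60,000. Additional: $6,000 × 25% = $1,500; $26,200 × 25% = $6,550; $25,000 × 25% = $6,250. Combined base = $60,000 + $14,300 = $74,300.
Net percentage adjustment: +75% +75% +35% −30% = +155%. $74,300 × 2.55 = $189,465.
$189,465 is within the $925,000 maximum.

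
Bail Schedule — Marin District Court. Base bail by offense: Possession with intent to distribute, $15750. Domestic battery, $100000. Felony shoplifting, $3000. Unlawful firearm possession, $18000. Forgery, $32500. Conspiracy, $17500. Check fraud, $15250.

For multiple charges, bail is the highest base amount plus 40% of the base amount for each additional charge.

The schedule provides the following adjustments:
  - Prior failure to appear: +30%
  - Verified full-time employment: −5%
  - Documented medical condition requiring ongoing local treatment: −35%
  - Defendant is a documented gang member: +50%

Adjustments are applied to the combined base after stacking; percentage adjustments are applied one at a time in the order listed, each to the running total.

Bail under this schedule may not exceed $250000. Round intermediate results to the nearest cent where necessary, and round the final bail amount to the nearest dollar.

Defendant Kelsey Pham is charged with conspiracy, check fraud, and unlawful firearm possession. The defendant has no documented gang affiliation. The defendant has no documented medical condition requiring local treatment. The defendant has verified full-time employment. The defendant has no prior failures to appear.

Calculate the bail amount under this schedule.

Base amounts from the schedule: conspiracy $17500; check fraud $15250; unlawful firearm possession $18000.
Stacking rule: highest base plus 40% of each additional charge. Highest is unlawful firearm possession at $18000. Additional: $17500 × 40% = $7000; $15250 × 40% = $6100. Combined base = $18000 + $13100 = $31100.
Verified full-time employment (−5%): $31100 × 0.95 = $29545.
$29545 is within the $250000 maximum.

$29545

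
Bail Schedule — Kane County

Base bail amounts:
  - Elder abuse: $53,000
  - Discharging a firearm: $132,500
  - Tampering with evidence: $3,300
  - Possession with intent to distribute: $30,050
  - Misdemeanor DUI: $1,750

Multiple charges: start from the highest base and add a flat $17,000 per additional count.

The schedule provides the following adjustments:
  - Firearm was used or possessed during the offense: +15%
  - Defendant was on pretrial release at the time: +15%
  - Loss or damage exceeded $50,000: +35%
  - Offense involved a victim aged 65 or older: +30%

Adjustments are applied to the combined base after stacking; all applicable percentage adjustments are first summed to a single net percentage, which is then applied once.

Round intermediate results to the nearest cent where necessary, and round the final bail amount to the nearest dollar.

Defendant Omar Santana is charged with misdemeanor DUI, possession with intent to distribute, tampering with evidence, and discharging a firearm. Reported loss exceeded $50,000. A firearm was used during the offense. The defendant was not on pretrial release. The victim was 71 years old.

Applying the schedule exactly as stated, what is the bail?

$330,300

Base amounts from the schedule: misdemeanor DUI $1,750; possession with intent to distribute $30,050; tampering with evidence $3,300; discharging a firearm $132,500.
Stacking rule: highest base plus $17,000 per additional charge. Highest is discharging a firearm at $132,500; 3 additional charges → +$51,000. Combined base = $183,500.
Net percentage adjustment: +15% +35% +30% = +80%. $183,500 × 1.8 = $330,300.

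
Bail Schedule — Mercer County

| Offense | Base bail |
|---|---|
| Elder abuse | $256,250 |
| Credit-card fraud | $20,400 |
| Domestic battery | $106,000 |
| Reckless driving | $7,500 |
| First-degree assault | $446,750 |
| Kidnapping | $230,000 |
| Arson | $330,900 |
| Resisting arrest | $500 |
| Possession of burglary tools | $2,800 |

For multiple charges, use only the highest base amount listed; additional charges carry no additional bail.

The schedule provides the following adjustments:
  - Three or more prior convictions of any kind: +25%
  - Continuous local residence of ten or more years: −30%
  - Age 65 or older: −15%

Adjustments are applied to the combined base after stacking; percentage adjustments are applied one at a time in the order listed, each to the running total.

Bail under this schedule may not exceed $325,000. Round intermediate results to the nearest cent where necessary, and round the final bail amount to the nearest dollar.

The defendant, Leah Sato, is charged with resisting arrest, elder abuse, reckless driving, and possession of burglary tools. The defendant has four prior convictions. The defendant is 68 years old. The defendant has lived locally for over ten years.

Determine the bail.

$190,586

Base amounts from the schedule: resisting arrest $500; elder abuse $256,250; reckless driving $7,500; possession of burglary tools $2,800.
Stacking rule: use the highest base only. Highest is elder abuse at $256,250. Combined base = $256,250.
Three or more prior convictions of any kind (+25%): $256,250 × 1.25 = $320,312.50.
Continuous local residence of ten or more years (−30%): $320,312.50 × 0.7 = $224,218.75.
Age 65 or older (−15%): $224,218.75 × 0.85 = $190,585.94.
$190,585.94 is within the $325,000 maximum.
Rounded to the nearest dollar: $190,586.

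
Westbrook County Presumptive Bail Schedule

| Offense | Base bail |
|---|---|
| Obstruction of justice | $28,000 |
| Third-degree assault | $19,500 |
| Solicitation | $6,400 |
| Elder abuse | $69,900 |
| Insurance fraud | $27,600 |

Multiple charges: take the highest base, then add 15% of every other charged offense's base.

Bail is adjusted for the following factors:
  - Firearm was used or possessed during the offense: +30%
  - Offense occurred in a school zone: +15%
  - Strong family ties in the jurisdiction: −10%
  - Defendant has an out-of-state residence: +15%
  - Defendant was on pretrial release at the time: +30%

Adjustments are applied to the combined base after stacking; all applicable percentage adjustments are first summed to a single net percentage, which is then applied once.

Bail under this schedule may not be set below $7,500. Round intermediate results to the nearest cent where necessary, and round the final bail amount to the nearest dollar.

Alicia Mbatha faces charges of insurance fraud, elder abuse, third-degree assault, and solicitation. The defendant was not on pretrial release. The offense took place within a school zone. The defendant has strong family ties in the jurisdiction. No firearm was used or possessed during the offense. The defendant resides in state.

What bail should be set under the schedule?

Base amounts from the schedule: insurance fraud $27,600; elder abuse $69,900; third-degree assault $19,500; solicitation $6,400.
Stacking rule: highest base plus 15% of each additional charge. Highest is elder abuse at $69,900. Additional: $27,600 × 15% = $4,140; $19,500 × 15% = $2,925; $6,400 × 15% = $960. Combined base = $69,900 + $8,025 = $77,925.
Net percentage adjustment: +15% −10% = +5%. $77,925 × 1.05 = $81,821.25.
$81,821.25 is at or above the $7,500 minimum.
Rounded to the nearest dollar: $81,821.

$81,821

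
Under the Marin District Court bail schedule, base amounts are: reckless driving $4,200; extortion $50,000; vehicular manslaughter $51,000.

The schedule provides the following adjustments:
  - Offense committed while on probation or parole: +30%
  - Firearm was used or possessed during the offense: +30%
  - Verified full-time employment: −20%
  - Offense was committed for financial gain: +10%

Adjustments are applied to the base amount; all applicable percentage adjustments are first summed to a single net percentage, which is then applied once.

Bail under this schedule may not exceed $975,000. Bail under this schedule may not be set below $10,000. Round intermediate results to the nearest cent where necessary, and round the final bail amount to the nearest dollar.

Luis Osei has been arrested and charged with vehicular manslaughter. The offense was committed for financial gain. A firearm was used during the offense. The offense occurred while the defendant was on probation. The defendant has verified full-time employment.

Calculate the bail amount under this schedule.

Base amounts from the schedule: vehicular manslaughter $51,000.
Single charge. Combined base = $51,000.
Net percentage adjustment: +30% +30% −20% +10% = +50%. $51,000 × 1.5 = $76,500.
$76,500 is within the $975,000 maximum.
$76,500 is at or above the $10,000 minimum.

$76,500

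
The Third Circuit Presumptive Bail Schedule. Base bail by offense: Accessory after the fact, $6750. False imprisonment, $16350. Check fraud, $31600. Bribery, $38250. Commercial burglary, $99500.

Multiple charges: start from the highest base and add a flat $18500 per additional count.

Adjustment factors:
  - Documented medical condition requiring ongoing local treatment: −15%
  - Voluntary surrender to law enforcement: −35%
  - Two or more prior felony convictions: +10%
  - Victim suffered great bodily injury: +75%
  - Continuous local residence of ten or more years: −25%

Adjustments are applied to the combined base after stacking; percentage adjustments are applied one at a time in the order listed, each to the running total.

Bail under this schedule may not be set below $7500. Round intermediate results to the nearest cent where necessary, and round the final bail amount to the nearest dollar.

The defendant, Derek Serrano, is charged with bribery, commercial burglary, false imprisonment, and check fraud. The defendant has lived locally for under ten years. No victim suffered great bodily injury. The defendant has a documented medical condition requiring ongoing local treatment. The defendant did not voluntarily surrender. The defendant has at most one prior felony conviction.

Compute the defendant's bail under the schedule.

$131750

Base amounts from the schedule: bribery $38250; commercial burglary $99500; false imprisonment $16350; check fraud $31600.
Stacking rule: highest base plus $18500 per additional charge. Highest is commercial burglary at $99500; 3 additional charges → +$55500. Combined base = $155000.
Documented medical condition requiring ongoing local treatment (−15%): $155000 × 0.85 = $131750.
$131750 is at or above the $7500 minimum.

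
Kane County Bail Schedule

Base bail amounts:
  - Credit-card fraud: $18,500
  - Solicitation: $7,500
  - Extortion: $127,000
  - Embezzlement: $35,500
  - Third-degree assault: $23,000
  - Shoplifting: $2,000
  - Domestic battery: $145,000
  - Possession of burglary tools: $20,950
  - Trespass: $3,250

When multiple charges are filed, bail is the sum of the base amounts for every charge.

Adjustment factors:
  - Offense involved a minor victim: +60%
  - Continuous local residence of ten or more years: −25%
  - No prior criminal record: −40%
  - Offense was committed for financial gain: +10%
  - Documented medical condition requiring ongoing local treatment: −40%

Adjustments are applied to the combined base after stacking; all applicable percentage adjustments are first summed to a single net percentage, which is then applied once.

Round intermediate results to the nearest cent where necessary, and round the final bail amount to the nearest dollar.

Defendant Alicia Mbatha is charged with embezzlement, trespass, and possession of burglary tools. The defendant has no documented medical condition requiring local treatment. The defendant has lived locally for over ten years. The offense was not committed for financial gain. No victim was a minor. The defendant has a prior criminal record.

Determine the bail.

Base amounts from the schedule: embezzlement $35,500; trespass $3,250; possession of burglary tools $20,950.
Stacking rule: sum of all bases. $35,500 + $3,250 + $20,950 = $59,700.
Continuous local residence of ten or more years (−25%): $59,700 × 0.75 = $44,775.

$44,775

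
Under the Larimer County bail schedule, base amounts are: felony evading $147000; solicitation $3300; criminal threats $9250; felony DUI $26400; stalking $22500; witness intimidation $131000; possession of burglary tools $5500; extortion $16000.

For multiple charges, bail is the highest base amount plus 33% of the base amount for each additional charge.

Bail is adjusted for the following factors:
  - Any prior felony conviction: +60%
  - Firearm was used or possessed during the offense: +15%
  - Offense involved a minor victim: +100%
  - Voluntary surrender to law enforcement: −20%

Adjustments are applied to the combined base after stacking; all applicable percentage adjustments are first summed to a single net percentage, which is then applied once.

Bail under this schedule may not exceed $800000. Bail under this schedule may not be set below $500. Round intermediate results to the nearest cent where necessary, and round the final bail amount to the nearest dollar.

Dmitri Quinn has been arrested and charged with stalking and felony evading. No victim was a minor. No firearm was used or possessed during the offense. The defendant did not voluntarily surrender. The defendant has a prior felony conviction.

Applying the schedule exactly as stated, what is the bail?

$247080

Base amounts from the schedule: stalking $22500; felony evading $147000.
Stacking rule: highest base plus 33% of each additional charge. Highest is felony evading at $147000. Additional: $22500 × 33% = $7425. Combined base = $147000 + $7425 = $154425.
Any prior felony conviction (+60%): $154425 × 1.6 = $247080.
$247080 is within the $800000 maximum.
$247080 is at or above the $500 minimum.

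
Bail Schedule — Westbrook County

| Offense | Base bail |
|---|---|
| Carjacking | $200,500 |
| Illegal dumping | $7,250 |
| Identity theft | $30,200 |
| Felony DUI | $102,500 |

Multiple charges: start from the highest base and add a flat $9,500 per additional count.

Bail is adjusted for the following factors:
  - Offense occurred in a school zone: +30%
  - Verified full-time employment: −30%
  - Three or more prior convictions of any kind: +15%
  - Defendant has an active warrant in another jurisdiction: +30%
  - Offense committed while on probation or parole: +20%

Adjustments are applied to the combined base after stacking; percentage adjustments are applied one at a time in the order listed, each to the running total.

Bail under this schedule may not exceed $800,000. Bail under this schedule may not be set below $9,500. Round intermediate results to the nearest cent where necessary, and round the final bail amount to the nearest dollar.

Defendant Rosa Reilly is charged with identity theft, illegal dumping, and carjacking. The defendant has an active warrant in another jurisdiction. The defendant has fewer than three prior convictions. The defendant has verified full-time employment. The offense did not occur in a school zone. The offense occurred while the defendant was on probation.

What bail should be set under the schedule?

Base amounts from the schedule: identity theft $30,200; illegal dumping $7,250; carjacking $200,500.
Stacking rule: highest base plus $9,500 per additional charge. Highest is carjacking at $200,500; 2 additional charges → +$19,000. Combined base = $219,500.
Verified full-time employment (−30%): $219,500 × 0.7 = $153,650.
Defendant has an active warrant in another jurisdiction (+30%): $153,650 × 1.3 = $199,745.
Offense committed while on probation or parole (+20%): $199,745 × 1.2 = $239,694.
$239,694 is within the $800,000 maximum.
$239,694 is at or above the $9,500 minimum.

$239,694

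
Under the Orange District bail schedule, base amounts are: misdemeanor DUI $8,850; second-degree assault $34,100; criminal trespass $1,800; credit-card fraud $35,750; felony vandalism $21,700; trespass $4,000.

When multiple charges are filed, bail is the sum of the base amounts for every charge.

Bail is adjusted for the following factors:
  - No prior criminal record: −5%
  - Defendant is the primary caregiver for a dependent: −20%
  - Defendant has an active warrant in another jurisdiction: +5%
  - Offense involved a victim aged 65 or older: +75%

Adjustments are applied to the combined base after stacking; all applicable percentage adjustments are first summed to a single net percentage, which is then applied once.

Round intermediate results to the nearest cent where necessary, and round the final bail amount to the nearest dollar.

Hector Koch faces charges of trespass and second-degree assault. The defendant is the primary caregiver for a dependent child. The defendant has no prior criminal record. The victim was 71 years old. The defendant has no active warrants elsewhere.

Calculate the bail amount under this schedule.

$57,150

Base amounts from the schedule: trespass $4,000; second-degree assault $34,100.
Stacking rule: sum of all bases. $4,000 + $34,100 = $38,100.
Net percentage adjustment: −5% −20% +75% = +50%. $38,100 × 1.5 = $57,150.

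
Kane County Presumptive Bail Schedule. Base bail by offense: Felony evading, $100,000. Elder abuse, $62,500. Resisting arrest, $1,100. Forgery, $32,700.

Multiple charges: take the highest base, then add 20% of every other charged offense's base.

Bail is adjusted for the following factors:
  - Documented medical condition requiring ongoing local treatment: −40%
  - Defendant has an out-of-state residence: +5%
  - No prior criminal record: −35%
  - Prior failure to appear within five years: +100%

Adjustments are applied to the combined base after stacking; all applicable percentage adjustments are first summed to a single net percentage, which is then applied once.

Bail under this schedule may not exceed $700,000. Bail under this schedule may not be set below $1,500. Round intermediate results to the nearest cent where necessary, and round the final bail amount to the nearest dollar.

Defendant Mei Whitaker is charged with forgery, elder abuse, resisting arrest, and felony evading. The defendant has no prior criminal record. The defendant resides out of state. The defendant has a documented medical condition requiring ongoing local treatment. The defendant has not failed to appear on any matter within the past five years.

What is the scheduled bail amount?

$35,778

Base amounts from the schedule: forgery $32,700; elder abuse $62,500; resisting arrest $1,100; felony evading $100,000.
Stacking rule: highest base plus 20% of each additional charge. Highest is felony evading at $100,000. Additional: $32,700 × 20% = $6,540; $62,500 × 20% = $12,500; $1,100 × 20% = $220. Combined base = $100,000 + $19,260 = $119,260.
Net percentage adjustment: −40% +5% −35% = −70%. $119,260 × 0.3 = $35,778.
$35,778 is within the $700,000 maximum.
$35,778 is at or above the $1,500 minimum.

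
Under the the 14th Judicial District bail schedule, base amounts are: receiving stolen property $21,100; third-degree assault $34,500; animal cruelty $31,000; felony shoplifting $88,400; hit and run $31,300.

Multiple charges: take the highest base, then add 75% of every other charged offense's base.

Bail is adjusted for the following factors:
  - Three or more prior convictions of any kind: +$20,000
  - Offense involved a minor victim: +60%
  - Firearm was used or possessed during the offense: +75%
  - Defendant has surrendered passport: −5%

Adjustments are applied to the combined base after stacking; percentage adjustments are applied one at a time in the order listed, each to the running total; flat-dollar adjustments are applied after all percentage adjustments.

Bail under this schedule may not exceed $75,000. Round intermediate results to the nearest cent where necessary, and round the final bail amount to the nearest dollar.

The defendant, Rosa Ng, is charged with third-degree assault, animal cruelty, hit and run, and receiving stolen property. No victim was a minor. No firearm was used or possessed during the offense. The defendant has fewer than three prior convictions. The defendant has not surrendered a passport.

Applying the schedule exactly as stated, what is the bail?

$75,000

Base amounts from the schedule: third-degree assault $34,500; animal cruelty $31,000; hit and run $31,300; receiving stolen property $21,100.
Stacking rule: highest base plus 75% of each additional charge. Highest is third-degree assault at $34,500. Additional: $31,000 × 75% = $23,250; $31,300 × 75% = $23,475; $21,100 × 75% = $15,825. Combined base = $34,500 + $62,550 = $97,050.
No adjustment factors apply to this defendant.
Result $97,050 exceeds the maximum of $75,000; bail is capped at $75,000.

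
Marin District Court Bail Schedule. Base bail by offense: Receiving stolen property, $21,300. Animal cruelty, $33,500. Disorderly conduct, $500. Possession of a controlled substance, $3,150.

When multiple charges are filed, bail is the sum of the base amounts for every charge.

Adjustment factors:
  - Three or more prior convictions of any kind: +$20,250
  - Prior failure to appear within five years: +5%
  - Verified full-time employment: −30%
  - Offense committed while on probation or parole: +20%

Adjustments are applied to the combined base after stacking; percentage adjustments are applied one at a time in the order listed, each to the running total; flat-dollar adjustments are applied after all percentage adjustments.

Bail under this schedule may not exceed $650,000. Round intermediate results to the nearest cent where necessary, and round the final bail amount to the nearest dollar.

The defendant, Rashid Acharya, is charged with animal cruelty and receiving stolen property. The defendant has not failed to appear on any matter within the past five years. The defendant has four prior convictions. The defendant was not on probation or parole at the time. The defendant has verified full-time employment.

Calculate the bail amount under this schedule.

Base amounts from the schedule: animal cruelty $33,500; receiving stolen property $21,300.
Stacking rule: sum of all bases. $33,500 + $21,300 = $54,800.
Verified full-time employment (−30%): $54,800 × 0.7 = $38,360.
Three or more prior convictions of any kind (+$20,250 flat): $38,360 + $20,250 = $58,610.
$58,610 is within the $650,000 maximum.

$58,610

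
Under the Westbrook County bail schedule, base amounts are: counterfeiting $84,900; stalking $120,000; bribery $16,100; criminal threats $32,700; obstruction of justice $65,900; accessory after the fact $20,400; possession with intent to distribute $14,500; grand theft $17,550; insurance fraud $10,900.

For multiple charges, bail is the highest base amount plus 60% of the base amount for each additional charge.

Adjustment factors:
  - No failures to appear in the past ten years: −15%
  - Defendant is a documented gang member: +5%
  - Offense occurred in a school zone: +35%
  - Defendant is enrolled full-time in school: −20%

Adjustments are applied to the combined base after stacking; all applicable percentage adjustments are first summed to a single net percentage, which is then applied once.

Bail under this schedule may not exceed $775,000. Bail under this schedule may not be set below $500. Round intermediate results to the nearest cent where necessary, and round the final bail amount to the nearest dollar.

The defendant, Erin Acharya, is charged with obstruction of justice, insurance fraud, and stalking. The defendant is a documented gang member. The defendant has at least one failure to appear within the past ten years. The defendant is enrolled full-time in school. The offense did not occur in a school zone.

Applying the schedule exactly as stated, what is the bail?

$141,168

Base amounts from the schedule: obstruction of justice $65,900; insurance fraud $10,900; stalking $120,000.
Stacking rule: highest base plus 60% of each additional charge. Highest is stalking at $120,000. Additional: $65,900 × 60% = $39,540; $10,900 × 60% = $6,540. Combined base = $120,000 + $46,080 = $166,080.
Net percentage adjustment: +5% −20% = −15%. $166,080 × 0.85 = $141,168.
$141,168 is within the $775,000 maximum.
$141,168 is at or above the $500 minimum.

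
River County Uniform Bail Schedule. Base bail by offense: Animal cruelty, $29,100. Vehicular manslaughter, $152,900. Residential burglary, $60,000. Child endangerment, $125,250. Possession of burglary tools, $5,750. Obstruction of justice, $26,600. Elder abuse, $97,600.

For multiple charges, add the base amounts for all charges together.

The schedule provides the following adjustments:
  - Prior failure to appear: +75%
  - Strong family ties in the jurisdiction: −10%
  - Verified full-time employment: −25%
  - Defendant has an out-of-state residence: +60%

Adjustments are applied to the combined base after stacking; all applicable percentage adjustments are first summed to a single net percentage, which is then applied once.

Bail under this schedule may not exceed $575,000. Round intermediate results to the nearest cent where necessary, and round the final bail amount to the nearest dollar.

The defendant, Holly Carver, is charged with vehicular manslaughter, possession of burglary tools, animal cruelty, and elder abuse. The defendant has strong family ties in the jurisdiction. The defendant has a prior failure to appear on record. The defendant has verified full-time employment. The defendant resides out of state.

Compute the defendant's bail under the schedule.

Base amounts from the schedule: vehicular manslaughter $152,900; possession of burglary tools $5,750; animal cruelty $29,100; elder abuse $97,600.
Stacking rule: sum of all bases. $152,900 + $5,750 + $29,100 + $97,600 = $285,350.
Net percentage adjustment: +75% −10% −25% +60% = +100%. $285,350 × 2 = $570,700.
$570,700 is within the $575,000 maximum.

$570,700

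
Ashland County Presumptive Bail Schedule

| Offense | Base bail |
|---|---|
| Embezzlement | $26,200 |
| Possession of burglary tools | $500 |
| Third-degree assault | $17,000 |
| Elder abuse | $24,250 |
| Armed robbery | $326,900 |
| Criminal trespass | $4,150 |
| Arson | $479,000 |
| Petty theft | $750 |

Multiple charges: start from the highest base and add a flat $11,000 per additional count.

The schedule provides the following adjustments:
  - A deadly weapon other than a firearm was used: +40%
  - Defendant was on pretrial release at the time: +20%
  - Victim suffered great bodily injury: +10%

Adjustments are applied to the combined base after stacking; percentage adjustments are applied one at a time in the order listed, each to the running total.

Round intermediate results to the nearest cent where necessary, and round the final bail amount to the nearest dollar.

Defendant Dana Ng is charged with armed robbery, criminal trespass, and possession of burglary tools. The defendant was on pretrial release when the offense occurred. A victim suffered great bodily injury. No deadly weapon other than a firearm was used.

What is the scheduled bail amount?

$460,548

Base amounts from the schedule: armed robbery $326,900; criminal trespass $4,150; possession of burglary tools $500.
Stacking rule: highest base plus $11,000 per additional charge. Highest is armed robbery at $326,900; 2 additional charges → +$22,000. Combined base = $348,900.
Defendant was on pretrial release at the time (+20%): $348,900 × 1.2 = $418,680.
Victim suffered great bodily injury (+10%): $418,680 × 1.1 = $460,548.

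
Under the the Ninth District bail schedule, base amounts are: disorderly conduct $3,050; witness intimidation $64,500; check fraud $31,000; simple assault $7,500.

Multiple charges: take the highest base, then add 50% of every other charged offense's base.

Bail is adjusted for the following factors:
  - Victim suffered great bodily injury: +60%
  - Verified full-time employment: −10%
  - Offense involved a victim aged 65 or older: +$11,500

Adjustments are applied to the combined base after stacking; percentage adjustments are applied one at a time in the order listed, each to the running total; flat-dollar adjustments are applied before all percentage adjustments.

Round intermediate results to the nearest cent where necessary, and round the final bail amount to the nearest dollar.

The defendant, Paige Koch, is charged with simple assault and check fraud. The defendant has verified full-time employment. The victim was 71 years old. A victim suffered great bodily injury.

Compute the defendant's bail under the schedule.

Base amounts from the schedule: simple assault $7,500; check fraud $31,000.
Stacking rule: highest base plus 50% of each additional charge. Highest is check fraud at $31,000. Additional: $7,500 × 50% = $3,750. Combined base = $31,000 + $3,750 = $34,750.
Offense involved a victim aged 65 or older (+$11,500 flat): $34,750 + $11,500 = $46,250.
Victim suffered great bodily injury (+60%): $46,250 × 1.6 = $74,000.
Verified full-time employment (−10%): $74,000 × 0.9 = $66,600.

$66,600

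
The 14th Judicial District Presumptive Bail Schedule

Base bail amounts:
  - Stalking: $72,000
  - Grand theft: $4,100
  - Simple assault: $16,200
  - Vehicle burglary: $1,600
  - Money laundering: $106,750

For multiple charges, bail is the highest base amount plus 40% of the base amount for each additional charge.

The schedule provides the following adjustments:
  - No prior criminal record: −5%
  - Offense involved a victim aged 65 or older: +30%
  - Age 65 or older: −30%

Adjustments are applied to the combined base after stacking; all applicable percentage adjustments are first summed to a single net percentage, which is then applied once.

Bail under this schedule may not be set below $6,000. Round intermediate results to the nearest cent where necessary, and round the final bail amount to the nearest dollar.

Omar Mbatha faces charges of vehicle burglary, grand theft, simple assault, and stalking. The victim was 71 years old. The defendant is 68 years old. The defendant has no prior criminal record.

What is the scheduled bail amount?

Base amounts from the schedule: vehicle burglary $1,600; grand theft $4,100; simple assault $16,200; stalking $72,000.
Stacking rule: highest base plus 40% of each additional charge. Highest is stalking at $72,000. Additional: $1,600 × 40% = $640; $4,100 × 40% = $1,640; $16,200 × 40% = $6,480. Combined base = $72,000 + $8,760 = $80,760.
Net percentage adjustment: −5% +30% −30% = −5%. $80,760 × 0.95 = $76,722.
$76,722 is at or above the $6,000 minimum.

$76,722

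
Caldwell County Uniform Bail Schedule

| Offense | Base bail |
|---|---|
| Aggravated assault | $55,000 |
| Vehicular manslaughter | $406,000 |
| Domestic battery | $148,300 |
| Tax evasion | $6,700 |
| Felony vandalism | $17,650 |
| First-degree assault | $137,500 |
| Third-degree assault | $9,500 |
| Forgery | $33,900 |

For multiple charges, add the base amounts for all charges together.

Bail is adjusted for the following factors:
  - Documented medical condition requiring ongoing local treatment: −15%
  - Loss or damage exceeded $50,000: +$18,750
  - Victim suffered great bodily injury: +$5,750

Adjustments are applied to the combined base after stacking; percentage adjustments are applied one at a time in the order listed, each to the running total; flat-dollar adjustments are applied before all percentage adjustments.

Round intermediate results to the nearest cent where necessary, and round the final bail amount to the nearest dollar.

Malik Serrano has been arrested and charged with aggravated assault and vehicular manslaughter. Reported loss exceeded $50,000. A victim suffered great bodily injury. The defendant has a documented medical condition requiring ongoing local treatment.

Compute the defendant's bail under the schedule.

$412,675

Base amounts from the schedule: aggravated assault $55,000; vehicular manslaughter $406,000.
Stacking rule: sum of all bases. $55,000 + $406,000 = $461,000.
Loss or damage exceeded $50,000 (+$18,750 flat): $461,000 + $18,750 = $479,750.
Victim suffered great bodily injury (+$5,750 flat): $479,750 + $5,750 = $485,500.
Documented medical condition requiring ongoing local treatment (−15%): $485,500 × 0.85 = $412,675.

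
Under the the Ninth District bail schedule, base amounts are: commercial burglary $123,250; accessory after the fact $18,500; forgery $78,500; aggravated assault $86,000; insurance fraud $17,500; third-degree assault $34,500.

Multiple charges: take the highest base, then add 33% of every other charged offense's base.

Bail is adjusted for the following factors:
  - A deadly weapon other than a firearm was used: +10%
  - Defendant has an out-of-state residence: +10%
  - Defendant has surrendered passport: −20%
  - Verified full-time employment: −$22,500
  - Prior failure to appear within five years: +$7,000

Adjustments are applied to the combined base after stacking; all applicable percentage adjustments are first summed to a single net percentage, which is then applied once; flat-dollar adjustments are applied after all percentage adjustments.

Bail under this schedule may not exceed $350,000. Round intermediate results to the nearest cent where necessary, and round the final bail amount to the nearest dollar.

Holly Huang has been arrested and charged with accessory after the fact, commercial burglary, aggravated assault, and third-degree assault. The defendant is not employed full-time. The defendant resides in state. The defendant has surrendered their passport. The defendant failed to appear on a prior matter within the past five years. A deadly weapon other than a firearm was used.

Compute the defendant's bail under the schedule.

$159,208

Base amounts from the schedule: accessory after the fact $18,500; commercial burglary $123,250; aggravated assault $86,000; third-degree assault $34,500.
Stacking rule: highest base plus 33% of each additional charge. Highest is commercial burglary at $123,250. Additional: $18,500 × 33% = $6,105; $86,000 × 33% = $28,380; $34,500 × 33% = $11,385. Combined base = $123,250 + $45,870 = $169,120.
Net percentage adjustment: +10% −20% = −10%. $169,120 × 0.9 = $152,208.
Prior failure to appear within five years (+$7,000 flat): $152,208 + $7,000 = $159,208.
$159,208 is within the $350,000 maximum.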